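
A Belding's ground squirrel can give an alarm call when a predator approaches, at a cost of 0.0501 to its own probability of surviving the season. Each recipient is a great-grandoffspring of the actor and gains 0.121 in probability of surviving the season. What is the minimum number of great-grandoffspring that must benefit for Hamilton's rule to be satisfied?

r to a great-grandoffspring = 1/8 (three parent–offspring links: r = (1/2)^3 = 1/8).
Hamilton's rule: n·r·B > C  ⇒  n > C/(r·B) = 0.0501/(0.125·0.121) = 3.312.
The smallest integer exceeding 3.312 is 4.

4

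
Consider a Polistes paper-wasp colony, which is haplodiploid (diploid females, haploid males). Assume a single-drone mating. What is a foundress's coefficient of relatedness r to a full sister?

Haplodiploid full sisters inherit their father's entire haploid genome identically (contributing 1/2) and on average half of their mother's contribution (1/2 · 1/2 = 1/4); r = 1/2 + 1/4 = 3/4.

0.75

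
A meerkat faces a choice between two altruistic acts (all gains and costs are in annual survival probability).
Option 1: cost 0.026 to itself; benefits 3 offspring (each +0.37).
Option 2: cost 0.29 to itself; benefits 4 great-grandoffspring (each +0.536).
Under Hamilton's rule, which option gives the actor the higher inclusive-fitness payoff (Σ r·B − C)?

Option 1

Option 1: r to an offspring = 0.5.
Option 1: Σ r·B − C = (3·0.5·0.37) − 0.026 = 0.529.
Option 2: r to a great-grandoffspring = 0.125.
Option 2: Σ r·B − C = (4·0.125·0.536) − 0.29 = -0.022.
Option 1 has the higher net inclusive-fitness payoff.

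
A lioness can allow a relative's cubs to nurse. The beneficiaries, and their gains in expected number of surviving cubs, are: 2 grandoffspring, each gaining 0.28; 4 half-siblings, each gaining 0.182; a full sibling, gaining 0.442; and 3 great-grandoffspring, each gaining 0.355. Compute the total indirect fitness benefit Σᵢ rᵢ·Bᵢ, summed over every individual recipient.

r to a grandoffspring = 0.25 (two parent–offspring links: r = (1/2)^2 = 1/4).
r to a half-sibling = 1/4 (half-sibs share one parent — one path of length 2: r = (1/2)^2 = 1/4).
r to a full sibling = 0.5 (full sibs share both parents — two paths of length 2: r = 2·(1/2)^2 = 1/2).
r to a great-grandoffspring = 1/8 (three parent–offspring links: r = (1/2)^3 = 1/8).
Summing one r·B term per recipient: 2·0.25·0.28 + 4·0.25·0.182 + 1·0.5·0.442 + 3·0.125·0.355 = 0.676125.

0.676125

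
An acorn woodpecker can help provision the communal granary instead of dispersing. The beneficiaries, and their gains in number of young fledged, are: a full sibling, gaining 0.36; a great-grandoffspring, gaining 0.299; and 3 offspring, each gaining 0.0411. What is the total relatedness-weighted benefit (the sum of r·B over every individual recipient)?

r to a full sibling = 1/2 (full sibs share both parents — two paths of length 2: r = 2·(1/2)^2 = 1/2).
r to a great-grandoffspring = 0.125 (three parent–offspring links: r = (1/2)^3 = 1/8).
r to an offspring = 1/2 (one parent–offspring link: r = (1/2)^1 = 1/2).
Summing one r·B term per recipient: 1·0.5·0.36 + 1·0.125·0.299 + 3·0.5·0.0411 = 0.279025.

0.279025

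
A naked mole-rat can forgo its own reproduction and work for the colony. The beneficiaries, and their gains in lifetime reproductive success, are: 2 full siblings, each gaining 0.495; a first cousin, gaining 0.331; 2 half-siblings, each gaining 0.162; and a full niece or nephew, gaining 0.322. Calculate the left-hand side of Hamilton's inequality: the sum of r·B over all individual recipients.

r to a full sibling = 0.5 (full sibs share both parents — two paths of length 2: r = 2·(1/2)^2 = 1/2).
r to a first cousin = 0.125 (first cousins share one grandparent pair — two paths of length 4: r = 2·(1/2)^4 = 1/8).
r to a half-sibling = 0.25 (half-sibs share one parent — one path of length 2: r = (1/2)^2 = 1/4).
r to a full niece or nephew = 0.25 (full aunt/uncle↔niece/nephew: two paths of length 3 through the shared grandparent pair: r = 2·(1/2)^3 = 1/4).
Summing one r·B term per recipient: 2·0.5·0.495 + 1·0.125·0.331 + 2·0.25·0.162 + 1·0.25·0.322 = 0.697875.

0.697875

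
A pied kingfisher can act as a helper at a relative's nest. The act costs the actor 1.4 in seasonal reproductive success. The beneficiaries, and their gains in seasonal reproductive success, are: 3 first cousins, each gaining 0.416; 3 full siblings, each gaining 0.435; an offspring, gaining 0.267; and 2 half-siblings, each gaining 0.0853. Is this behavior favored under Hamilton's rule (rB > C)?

No

Hamilton's rule: the trait is favored when the sum of r·B over every recipient exceeds the actor's cost C.
r to a first cousin = 1/8 (first cousins share one grandparent pair — two paths of length 4: r = 2·(1/2)^4 = 1/8).
r to a full sibling = 1/2 (full sibs share both parents — two paths of length 2: r = 2·(1/2)^2 = 1/2).
r to an offspring = 0.5 (one parent–offspring link: r = (1/2)^1 = 1/2).
r to a half-sibling = 0.25 (half-sibs share one parent — one path of length 2: r = (1/2)^2 = 1/4).
Summing one r·B term per recipient: 3·0.125·0.416 + 3·0.5·0.435 + 1·0.5·0.267 + 2·0.25·0.0853 = 0.98465.
0.98465 < 1.4: the indirect benefit is less than the cost.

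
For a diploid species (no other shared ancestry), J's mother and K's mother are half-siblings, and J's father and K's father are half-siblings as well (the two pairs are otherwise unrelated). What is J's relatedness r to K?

0.125

Independent pedigree routes through distinct common ancestors add.
J and K are related in two ways: half first cousins through their mothers (r = 1/16) and half first cousins through their fathers (r = 1/16).
r = 1/16 + 1/16 = 1/8 = 0.125.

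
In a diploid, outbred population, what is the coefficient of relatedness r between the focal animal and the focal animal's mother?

0.5

Each parent–offspring link contributes a factor of 1/2, and independent paths through distinct common ancestors add.
One parent–offspring link: r = (1/2)^1 = 1/2.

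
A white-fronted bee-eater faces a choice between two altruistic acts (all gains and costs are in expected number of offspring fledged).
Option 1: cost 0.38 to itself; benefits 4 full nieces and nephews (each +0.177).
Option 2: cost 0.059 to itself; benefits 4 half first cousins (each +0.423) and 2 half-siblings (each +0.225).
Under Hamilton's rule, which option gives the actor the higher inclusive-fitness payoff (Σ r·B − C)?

Option 2

Option 1: r to a full niece or nephew = 0.25.
Option 1: Σ r·B − C = (4·0.25·0.177) − 0.38 = -0.203.
Option 2: r to a half first cousin = 0.0625.
Option 2: r to a half-sibling = 0.25.
Option 2: Σ r·B − C = (4·0.0625·0.423 + 2·0.25·0.225) − 0.059 = 0.15925.
Option 2 has the higher net inclusive-fitness payoff.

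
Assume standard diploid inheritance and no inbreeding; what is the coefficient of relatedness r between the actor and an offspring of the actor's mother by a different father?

0.25

Each parent–offspring link contributes a factor of 1/2, and independent paths through distinct common ancestors add.
Half-sibs share one parent — one path of length 2: r = (1/2)^2 = 1/4.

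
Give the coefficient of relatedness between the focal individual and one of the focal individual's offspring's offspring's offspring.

0.125

Each parent–offspring link contributes a factor of 1/2, and independent paths through distinct common ancestors add.
Three parent–offspring links: r = (1/2)^3 = 1/8.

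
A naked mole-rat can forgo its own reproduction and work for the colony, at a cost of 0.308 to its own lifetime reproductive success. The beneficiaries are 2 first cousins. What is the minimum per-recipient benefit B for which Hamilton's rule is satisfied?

1.232

r to a first cousin = 0.125 (first cousins share one grandparent pair — two paths of length 4: r = 2·(1/2)^4 = 1/8).
Hamilton's rule with n recipients of equal r: n·r·B > C, so B > C/(n·r) = 0.308/(2·0.125) = 1.232.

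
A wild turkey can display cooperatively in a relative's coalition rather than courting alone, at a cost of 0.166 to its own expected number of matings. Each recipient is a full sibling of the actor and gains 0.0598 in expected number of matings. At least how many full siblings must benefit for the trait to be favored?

6

r to a full sibling = 0.5 (full sibs share both parents — two paths of length 2: r = 2·(1/2)^2 = 1/2).
Hamilton's rule: n·r·B > C  ⇒  n > C/(r·B) = 0.166/(0.5·0.0598) = 5.552.
The smallest integer exceeding 5.552 is 6.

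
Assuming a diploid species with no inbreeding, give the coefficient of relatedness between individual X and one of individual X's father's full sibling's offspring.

Each parent–offspring link contributes a factor of 1/2, and independent paths through distinct common ancestors add.
First cousins share one grandparent pair — two paths of length 4: r = 2·(1/2)^4 = 1/8.

0.125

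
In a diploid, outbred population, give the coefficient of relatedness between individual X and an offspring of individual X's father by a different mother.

Each parent–offspring link contributes a factor of 1/2, and independent paths through distinct common ancestors add.
Half-sibs share one parent — one path of length 2: r = (1/2)^2 = 1/4.

0.25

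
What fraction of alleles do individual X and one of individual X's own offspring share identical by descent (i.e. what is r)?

0.5

Each parent–offspring link contributes a factor of 1/2, and independent paths through distinct common ancestors add.
One parent–offspring link: r = (1/2)^1 = 1/2.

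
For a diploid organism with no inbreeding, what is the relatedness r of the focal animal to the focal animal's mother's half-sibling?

Each parent–offspring link contributes a factor of 1/2, and independent paths through distinct common ancestors add.
Half-aunt/uncle↔niece/nephew: one path of length 3: r = (1/2)^3 = 1/8.

0.125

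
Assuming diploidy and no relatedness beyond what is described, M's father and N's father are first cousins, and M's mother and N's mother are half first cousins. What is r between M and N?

0.046875

With two independent routes of shared ancestry, r is the sum of the two contributions.
M and N are related in two ways: second cousins through their fathers (r = 1/32) and half second cousins through their mothers (r = 1/64).
r = 1/32 + 1/64 = 3/64 = 0.046875.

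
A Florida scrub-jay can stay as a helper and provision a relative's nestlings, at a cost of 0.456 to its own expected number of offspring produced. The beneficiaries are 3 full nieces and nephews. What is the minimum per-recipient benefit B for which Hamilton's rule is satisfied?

r to a full niece or nephew = 1/4 (full aunt/uncle↔niece/nephew: two paths of length 3 through the shared grandparent pair: r = 2·(1/2)^3 = 1/4).
Hamilton's rule with n recipients of equal r: n·r·B > C, so B > C/(n·r) = 0.456/(3·0.25) = 0.608.

0.608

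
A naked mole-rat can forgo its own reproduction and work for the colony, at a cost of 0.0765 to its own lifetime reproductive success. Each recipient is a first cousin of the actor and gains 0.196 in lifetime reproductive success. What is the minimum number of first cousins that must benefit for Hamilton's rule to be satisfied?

r to a first cousin = 1/8 (first cousins share one grandparent pair — two paths of length 4: r = 2·(1/2)^4 = 1/8).
Hamilton's rule: n·r·B > C  ⇒  n > C/(r·B) = 0.0765/(0.125·0.196) = 3.122.
The smallest integer exceeding 3.122 is 4.

4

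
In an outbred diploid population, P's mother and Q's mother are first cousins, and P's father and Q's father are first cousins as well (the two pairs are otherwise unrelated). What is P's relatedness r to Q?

Relatedness sums over independent paths through distinct common ancestors.
P and Q are related in two ways: second cousins through their mothers (r = 1/32) and second cousins through their fathers (r = 1/32).
r = 1/32 + 1/32 = 0.0625.

0.0625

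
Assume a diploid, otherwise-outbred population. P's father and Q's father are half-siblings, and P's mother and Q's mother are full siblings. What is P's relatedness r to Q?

0.1875

Wright's path rule: contributions from independent ancestry routes add.
P and Q are related in two ways: half first cousins through their fathers (r = 1/16) and first cousins through their mothers (r = 1/8).
r = 1/16 + 1/8 = 3/16 = 0.1875.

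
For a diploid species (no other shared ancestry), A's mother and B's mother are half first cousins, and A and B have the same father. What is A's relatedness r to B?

0.265625

Wright's path rule: contributions from independent ancestry routes add.
A and B are related in two ways: half second cousins through their mothers (r = 1/64) and half-sibs through their shared father (r = 1/4).
r = 1/64 + 1/4 = 0.265625.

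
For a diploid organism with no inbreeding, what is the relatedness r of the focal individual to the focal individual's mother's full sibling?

Each parent–offspring link contributes a factor of 1/2, and independent paths through distinct common ancestors add.
Full aunt/uncle↔niece/nephew: two paths of length 3 through the shared grandparent pair: r = 2·(1/2)^3 = 1/4.

0.25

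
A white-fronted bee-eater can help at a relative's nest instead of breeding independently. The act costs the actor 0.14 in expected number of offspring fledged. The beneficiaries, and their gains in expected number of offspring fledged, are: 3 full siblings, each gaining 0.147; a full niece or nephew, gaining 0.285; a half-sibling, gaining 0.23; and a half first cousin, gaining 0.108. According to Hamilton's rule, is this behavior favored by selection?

Yes

Hamilton's rule: the trait is favored when the sum of r·B over every recipient exceeds the actor's cost C.
r to a full sibling = 1/2 (full sibs share both parents — two paths of length 2: r = 2·(1/2)^2 = 1/2).
r to a full niece or nephew = 0.25 (full aunt/uncle↔niece/nephew: two paths of length 3 through the shared grandparent pair: r = 2·(1/2)^3 = 1/4).
r to a half-sibling = 0.25 (half-sibs share one parent — one path of length 2: r = (1/2)^2 = 1/4).
r to a half first cousin = 1/16 (half first cousins share one grandparent — one path of length 4: r = (1/2)^4 = 1/16).
Summing one r·B term per recipient: 3·0.5·0.147 + 1·0.25·0.285 + 1·0.25·0.23 + 1·0.0625·0.108 = 0.356.
0.356 > 0.14: the indirect benefit exceeds the cost.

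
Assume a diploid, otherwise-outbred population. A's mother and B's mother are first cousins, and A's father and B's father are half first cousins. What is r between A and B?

With two independent routes of shared ancestry, r is the sum of the two contributions.
A and B are related in two ways: second cousins through their mothers (r = 1/32) and half second cousins through their fathers (r = 1/64).
r = 1/32 + 1/64 = 3/64 = 0.046875.

0.046875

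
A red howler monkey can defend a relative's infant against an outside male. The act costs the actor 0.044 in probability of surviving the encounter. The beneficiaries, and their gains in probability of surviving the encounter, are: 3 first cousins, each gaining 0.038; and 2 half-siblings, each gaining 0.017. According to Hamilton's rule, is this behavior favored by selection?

Hamilton's rule: the trait is favored when the sum of r·B over every recipient exceeds the actor's cost C.
r to a first cousin = 1/8 (first cousins share one grandparent pair — two paths of length 4: r = 2·(1/2)^4 = 1/8).
r to a half-sibling = 0.25 (half-sibs share one parent — one path of length 2: r = (1/2)^2 = 1/4).
Summing one r·B term per recipient: 3·0.125·0.038 + 2·0.25·0.017 = 0.02275.
0.02275 < 0.044: the indirect benefit is less than the cost.

No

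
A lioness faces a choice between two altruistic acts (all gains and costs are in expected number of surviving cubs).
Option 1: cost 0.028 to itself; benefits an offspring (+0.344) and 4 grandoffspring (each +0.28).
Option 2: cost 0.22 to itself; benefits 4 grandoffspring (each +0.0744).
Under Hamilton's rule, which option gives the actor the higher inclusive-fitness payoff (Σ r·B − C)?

Option 1

Option 1: r to an offspring = 0.5.
Option 1: r to a grandoffspring = 0.25.
Option 1: Σ r·B − C = (1·0.5·0.344 + 4·0.25·0.28) − 0.028 = 0.424.
Option 2: r to a grandoffspring = 0.25.
Option 2: Σ r·B − C = (4·0.25·0.0744) − 0.22 = -0.1456.
Option 1 has the higher net inclusive-fitness payoff.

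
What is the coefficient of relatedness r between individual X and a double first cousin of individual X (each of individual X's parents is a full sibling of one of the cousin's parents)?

Each parent–offspring link contributes a factor of 1/2, and independent paths through distinct common ancestors add.
Double first cousins share both grandparent pairs — four paths of length 4: r = 4·(1/2)^4 = 1/4.

0.25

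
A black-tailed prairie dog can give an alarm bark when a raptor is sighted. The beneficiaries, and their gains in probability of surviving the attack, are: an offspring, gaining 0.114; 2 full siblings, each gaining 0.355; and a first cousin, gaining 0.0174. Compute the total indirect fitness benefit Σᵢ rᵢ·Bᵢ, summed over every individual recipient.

0.414175

r to an offspring = 0.5 (one parent–offspring link: r = (1/2)^1 = 1/2).
r to a full sibling = 0.5 (full sibs share both parents — two paths of length 2: r = 2·(1/2)^2 = 1/2).
r to a first cousin = 1/8 (first cousins share one grandparent pair — two paths of length 4: r = 2·(1/2)^4 = 1/8).
Summing one r·B term per recipient: 1·0.5·0.114 + 2·0.5·0.355 + 1·0.125·0.0174 = 0.414175.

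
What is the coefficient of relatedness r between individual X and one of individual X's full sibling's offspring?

Each parent–offspring link contributes a factor of 1/2, and independent paths through distinct common ancestors add.
Full aunt/uncle↔niece/nephew: two paths of length 3 through the shared grandparent pair: r = 2·(1/2)^3 = 1/4.

0.25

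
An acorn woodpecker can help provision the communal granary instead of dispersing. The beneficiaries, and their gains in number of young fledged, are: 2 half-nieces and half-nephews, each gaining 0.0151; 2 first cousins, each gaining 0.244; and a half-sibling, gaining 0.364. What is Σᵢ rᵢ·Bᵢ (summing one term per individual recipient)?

r to a half-niece or half-nephew = 0.125 (half-aunt/uncle↔niece/nephew: one path of length 3: r = (1/2)^3 = 1/8).
r to a first cousin = 0.125 (first cousins share one grandparent pair — two paths of length 4: r = 2·(1/2)^4 = 1/8).
r to a half-sibling = 1/4 (half-sibs share one parent — one path of length 2: r = (1/2)^2 = 1/4).
Summing one r·B term per recipient: 2·0.125·0.0151 + 2·0.125·0.244 + 1·0.25·0.364 = 0.155775.

0.155775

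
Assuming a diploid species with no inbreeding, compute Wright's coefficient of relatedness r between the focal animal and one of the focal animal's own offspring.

Each parent–offspring link contributes a factor of 1/2, and independent paths through distinct common ancestors add.
One parent–offspring link: r = (1/2)^1 = 1/2.

0.5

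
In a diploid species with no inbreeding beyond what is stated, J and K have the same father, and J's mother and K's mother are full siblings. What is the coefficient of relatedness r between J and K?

Independent pedigree routes through distinct common ancestors add.
J and K are related in two ways: half-sibs through their shared father (r = 1/4) and first cousins through their mothers (r = 1/8).
r = 1/4 + 1/8 = 3/8 = 0.375.

0.375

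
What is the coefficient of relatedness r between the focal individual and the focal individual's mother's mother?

Each parent–offspring link contributes a factor of 1/2, and independent paths through distinct common ancestors add.
Two parent–offspring links: r = (1/2)^2 = 1/4.

0.25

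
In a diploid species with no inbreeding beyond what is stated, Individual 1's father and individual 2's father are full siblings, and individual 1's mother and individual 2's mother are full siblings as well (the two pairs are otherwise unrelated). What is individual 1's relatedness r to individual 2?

With two independent routes of shared ancestry, r is the sum of the two contributions.
Individual 1 and individual 2 are related in two ways: first cousins through their fathers (r = 1/8) and first cousins through their mothers (r = 1/8) — i.e. double first cousins.
r = 1/8 + 1/8 = 1/4 = 0.25.

0.25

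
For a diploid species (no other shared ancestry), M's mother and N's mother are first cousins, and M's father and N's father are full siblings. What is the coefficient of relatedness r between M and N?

Wright's path rule: contributions from independent ancestry routes add.
M and N are related in two ways: second cousins through their mothers (r = 1/32) and first cousins through their fathers (r = 1/8).
r = 1/32 + 1/8 = 5/32 = 0.15625.

0.15625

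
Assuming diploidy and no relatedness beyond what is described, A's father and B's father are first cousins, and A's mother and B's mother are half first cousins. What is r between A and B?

With two independent routes of shared ancestry, r is the sum of the two contributions.
A and B are related in two ways: second cousins through their fathers (r = 1/32) and half second cousins through their mothers (r = 1/64).
r = 1/32 + 1/64 = 3/64 = 0.046875.

0.046875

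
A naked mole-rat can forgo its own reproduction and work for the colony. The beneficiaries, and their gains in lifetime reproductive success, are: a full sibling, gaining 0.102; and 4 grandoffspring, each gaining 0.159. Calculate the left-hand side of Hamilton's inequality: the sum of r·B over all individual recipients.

0.21

r to a full sibling = 1/2 (full sibs share both parents — two paths of length 2: r = 2·(1/2)^2 = 1/2).
r to a grandoffspring = 0.25 (two parent–offspring links: r = (1/2)^2 = 1/4).
Summing one r·B term per recipient: 1·0.5·0.102 + 4·0.25·0.159 = 0.21.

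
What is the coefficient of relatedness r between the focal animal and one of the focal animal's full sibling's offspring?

Each parent–offspring link contributes a factor of 1/2, and independent paths through distinct common ancestors add.
Full aunt/uncle↔niece/nephew: two paths of length 3 through the shared grandparent pair: r = 2·(1/2)^3 = 1/4.

0.25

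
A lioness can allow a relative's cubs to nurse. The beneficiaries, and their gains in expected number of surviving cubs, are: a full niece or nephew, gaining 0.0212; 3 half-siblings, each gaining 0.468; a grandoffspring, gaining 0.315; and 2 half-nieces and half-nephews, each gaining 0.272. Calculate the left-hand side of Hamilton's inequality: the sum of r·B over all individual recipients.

0.50305

r to a full niece or nephew = 0.25 (full aunt/uncle↔niece/nephew: two paths of length 3 through the shared grandparent pair: r = 2·(1/2)^3 = 1/4).
r to a half-sibling = 1/4 (half-sibs share one parent — one path of length 2: r = (1/2)^2 = 1/4).
r to a grandoffspring = 1/4 (two parent–offspring links: r = (1/2)^2 = 1/4).
r to a half-niece or half-nephew = 1/8 (half-aunt/uncle↔niece/nephew: one path of length 3: r = (1/2)^3 = 1/8).
Summing one r·B term per recipient: 1·0.25·0.0212 + 3·0.25·0.468 + 1·0.25·0.315 + 2·0.125·0.272 = 0.50305.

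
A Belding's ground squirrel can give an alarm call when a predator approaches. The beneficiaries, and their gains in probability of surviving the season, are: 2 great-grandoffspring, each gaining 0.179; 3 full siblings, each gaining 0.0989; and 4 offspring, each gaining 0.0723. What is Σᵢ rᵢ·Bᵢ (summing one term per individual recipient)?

0.3377

r to a great-grandoffspring = 0.125 (three parent–offspring links: r = (1/2)^3 = 1/8).
r to a full sibling = 1/2 (full sibs share both parents — two paths of length 2: r = 2·(1/2)^2 = 1/2).
r to an offspring = 1/2 (one parent–offspring link: r = (1/2)^1 = 1/2).
Summing one r·B term per recipient: 2·0.125·0.179 + 3·0.5·0.0989 + 4·0.5·0.0723 = 0.3377.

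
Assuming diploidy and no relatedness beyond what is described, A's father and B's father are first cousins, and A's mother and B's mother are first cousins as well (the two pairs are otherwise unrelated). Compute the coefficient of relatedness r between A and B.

0.0625

Relatedness sums over independent paths through distinct common ancestors.
A and B are related in two ways: second cousins through their fathers (r = 1/32) and second cousins through their mothers (r = 1/32).
r = 1/32 + 1/32 = 1/16 = 0.0625.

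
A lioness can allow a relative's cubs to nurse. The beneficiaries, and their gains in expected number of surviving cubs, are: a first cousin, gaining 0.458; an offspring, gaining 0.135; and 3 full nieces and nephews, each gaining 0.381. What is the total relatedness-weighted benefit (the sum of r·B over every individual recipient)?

0.4105

r to a first cousin = 1/8 (first cousins share one grandparent pair — two paths of length 4: r = 2·(1/2)^4 = 1/8).
r to an offspring = 1/2 (one parent–offspring link: r = (1/2)^1 = 1/2).
r to a full niece or nephew = 0.25 (full aunt/uncle↔niece/nephew: two paths of length 3 through the shared grandparent pair: r = 2·(1/2)^3 = 1/4).
Summing one r·B term per recipient: 1·0.125·0.458 + 1·0.5·0.135 + 3·0.25·0.381 = 0.4105.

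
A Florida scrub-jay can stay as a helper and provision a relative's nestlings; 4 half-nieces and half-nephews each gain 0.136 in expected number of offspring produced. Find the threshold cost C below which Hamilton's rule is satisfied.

r to a half-niece or half-nephew = 0.125 (half-aunt/uncle↔niece/nephew: one path of length 3: r = (1/2)^3 = 1/8).
Hamilton's rule: n·r·B > C, so the trait is favored while C < n·r·B = 4·0.125·0.136 = 0.068.

0.068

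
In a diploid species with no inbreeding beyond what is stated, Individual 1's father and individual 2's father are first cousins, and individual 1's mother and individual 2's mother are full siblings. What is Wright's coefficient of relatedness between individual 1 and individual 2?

0.15625

Wright's path rule: contributions from independent ancestry routes add.
Individual 1 and individual 2 are related in two ways: second cousins through their fathers (r = 1/32) and first cousins through their mothers (r = 1/8).
r = 1/32 + 1/8 = 5/32 = 0.15625.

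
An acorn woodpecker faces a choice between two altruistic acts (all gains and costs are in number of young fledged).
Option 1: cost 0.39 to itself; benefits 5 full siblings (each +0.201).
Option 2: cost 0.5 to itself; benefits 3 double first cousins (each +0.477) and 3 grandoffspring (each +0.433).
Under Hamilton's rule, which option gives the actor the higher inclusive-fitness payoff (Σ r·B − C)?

Option 1: r to a full sibling = 0.5.
Option 1: Σ r·B − C = (5·0.5·0.201) − 0.39 = 0.1125.
Option 2: r to a double first cousin = 0.25.
Option 2: r to a grandoffspring = 0.25.
Option 2: Σ r·B − C = (3·0.25·0.477 + 3·0.25·0.433) − 0.5 = 0.1825.
Option 2 has the higher net inclusive-fitness payoff.

Option 2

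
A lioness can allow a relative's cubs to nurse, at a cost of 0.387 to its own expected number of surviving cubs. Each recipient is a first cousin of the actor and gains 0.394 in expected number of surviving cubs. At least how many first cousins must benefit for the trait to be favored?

8

r to a first cousin = 0.125 (first cousins share one grandparent pair — two paths of length 4: r = 2·(1/2)^4 = 1/8).
Hamilton's rule: n·r·B > C  ⇒  n > C/(r·B) = 0.387/(0.125·0.394) = 7.858.
The smallest integer exceeding 7.858 is 8.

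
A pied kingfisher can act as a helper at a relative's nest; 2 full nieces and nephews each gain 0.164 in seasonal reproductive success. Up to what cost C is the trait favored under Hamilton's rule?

0.082

r to a full niece or nephew = 0.25 (full aunt/uncle↔niece/nephew: two paths of length 3 through the shared grandparent pair: r = 2·(1/2)^3 = 1/4).
Hamilton's rule: n·r·B > C, so the trait is favored while C < n·r·B = 2·0.25·0.164 = 0.082.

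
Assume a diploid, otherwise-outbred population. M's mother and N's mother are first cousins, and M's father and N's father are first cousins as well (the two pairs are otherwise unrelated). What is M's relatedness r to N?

Wright's path rule: contributions from independent ancestry routes add.
M and N are related in two ways: second cousins through their mothers (r = 1/32) and second cousins through their fathers (r = 1/32).
r = 1/32 + 1/32 = 1/16 = 0.0625.

0.0625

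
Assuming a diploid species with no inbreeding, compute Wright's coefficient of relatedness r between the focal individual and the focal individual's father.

Each parent–offspring link contributes a factor of 1/2, and independent paths through distinct common ancestors add.
One parent–offspring link: r = (1/2)^1 = 1/2.

0.5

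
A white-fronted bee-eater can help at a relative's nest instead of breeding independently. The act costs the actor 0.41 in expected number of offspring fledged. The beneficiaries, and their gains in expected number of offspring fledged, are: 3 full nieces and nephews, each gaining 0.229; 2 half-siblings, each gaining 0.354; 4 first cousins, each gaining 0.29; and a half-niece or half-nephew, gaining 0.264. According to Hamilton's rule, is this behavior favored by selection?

Hamilton's rule: the trait is favored when the sum of r·B over every recipient exceeds the actor's cost C.
r to a full niece or nephew = 0.25 (full aunt/uncle↔niece/nephew: two paths of length 3 through the shared grandparent pair: r = 2·(1/2)^3 = 1/4).
r to a half-sibling = 1/4 (half-sibs share one parent — one path of length 2: r = (1/2)^2 = 1/4).
r to a first cousin = 1/8 (first cousins share one grandparent pair — two paths of length 4: r = 2·(1/2)^4 = 1/8).
r to a half-niece or half-nephew = 1/8 (half-aunt/uncle↔niece/nephew: one path of length 3: r = (1/2)^3 = 1/8).
Summing one r·B term per recipient: 3·0.25·0.229 + 2·0.25·0.354 + 4·0.125·0.29 + 1·0.125·0.264 = 0.52675.
0.52675 > 0.41: the indirect benefit exceeds the cost.

Yes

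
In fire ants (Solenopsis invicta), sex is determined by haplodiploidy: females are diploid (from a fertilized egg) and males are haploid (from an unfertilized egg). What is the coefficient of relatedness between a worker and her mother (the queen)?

0.5

One meiotic link between diploid queen and diploid daughter: r = 1/2.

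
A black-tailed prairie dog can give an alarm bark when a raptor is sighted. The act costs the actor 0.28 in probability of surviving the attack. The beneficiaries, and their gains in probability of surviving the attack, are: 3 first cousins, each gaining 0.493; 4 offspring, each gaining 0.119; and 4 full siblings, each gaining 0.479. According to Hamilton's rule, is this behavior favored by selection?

Yes

Hamilton's rule: the trait is favored when the sum of r·B over every recipient exceeds the actor's cost C.
r to a first cousin = 1/8 (first cousins share one grandparent pair — two paths of length 4: r = 2·(1/2)^4 = 1/8).
r to an offspring = 0.5 (one parent–offspring link: r = (1/2)^1 = 1/2).
r to a full sibling = 1/2 (full sibs share both parents — two paths of length 2: r = 2·(1/2)^2 = 1/2).
Summing one r·B term per recipient: 3·0.125·0.493 + 4·0.5·0.119 + 4·0.5·0.479 = 1.380875.
1.380875 > 0.28: the indirect benefit exceeds the cost.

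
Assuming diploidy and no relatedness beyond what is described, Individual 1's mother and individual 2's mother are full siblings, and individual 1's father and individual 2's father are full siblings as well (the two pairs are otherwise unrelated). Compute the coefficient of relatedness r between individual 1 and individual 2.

Independent pedigree routes through distinct common ancestors add.
Individual 1 and individual 2 are related in two ways: first cousins through their mothers (r = 1/8) and first cousins through their fathers (r = 1/8) — i.e. double first cousins.
r = 1/8 + 1/8 = 0.25.

0.25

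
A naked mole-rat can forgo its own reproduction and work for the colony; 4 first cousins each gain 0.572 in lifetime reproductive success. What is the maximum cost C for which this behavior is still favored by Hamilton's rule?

0.286

r to a first cousin = 0.125 (first cousins share one grandparent pair — two paths of length 4: r = 2·(1/2)^4 = 1/8).
Hamilton's rule: n·r·B > C, so the trait is favored while C < n·r·B = 4·0.125·0.572 = 0.286.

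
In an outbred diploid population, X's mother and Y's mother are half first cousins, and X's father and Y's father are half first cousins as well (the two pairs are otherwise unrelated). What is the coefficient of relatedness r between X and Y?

0.03125

Wright's path rule: contributions from independent ancestry routes add.
X and Y are related in two ways: half second cousins through their mothers (r = 1/64) and half second cousins through their fathers (r = 1/64).
r = 1/64 + 1/64 = 0.03125.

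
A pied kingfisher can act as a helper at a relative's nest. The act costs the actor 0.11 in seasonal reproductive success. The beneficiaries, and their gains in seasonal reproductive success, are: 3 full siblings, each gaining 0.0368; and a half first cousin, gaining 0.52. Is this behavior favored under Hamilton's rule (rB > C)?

No

Hamilton's rule: the trait is favored when the sum of r·B over every recipient exceeds the actor's cost C.
r to a full sibling = 0.5 (full sibs share both parents — two paths of length 2: r = 2·(1/2)^2 = 1/2).
r to a half first cousin = 1/16 (half first cousins share one grandparent — one path of length 4: r = (1/2)^4 = 1/16).
Summing one r·B term per recipient: 3·0.5·0.0368 + 1·0.0625·0.52 = 0.0877.
0.0877 < 0.11: the indirect benefit is less than the cost.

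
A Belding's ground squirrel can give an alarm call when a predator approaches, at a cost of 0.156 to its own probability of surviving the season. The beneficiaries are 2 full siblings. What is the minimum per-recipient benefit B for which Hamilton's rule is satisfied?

r to a full sibling = 0.5 (full sibs share both parents — two paths of length 2: r = 2·(1/2)^2 = 1/2).
Hamilton's rule with n recipients of equal r: n·r·B > C, so B > C/(n·r) = 0.156/(2·0.5) = 0.156.

0.156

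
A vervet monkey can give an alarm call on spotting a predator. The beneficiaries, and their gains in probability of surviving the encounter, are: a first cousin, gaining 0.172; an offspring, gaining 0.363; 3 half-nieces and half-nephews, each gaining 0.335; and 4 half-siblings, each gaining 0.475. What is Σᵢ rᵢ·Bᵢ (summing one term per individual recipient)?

r to a first cousin = 1/8 (first cousins share one grandparent pair — two paths of length 4: r = 2·(1/2)^4 = 1/8).
r to an offspring = 1/2 (one parent–offspring link: r = (1/2)^1 = 1/2).
r to a half-niece or half-nephew = 0.125 (half-aunt/uncle↔niece/nephew: one path of length 3: r = (1/2)^3 = 1/8).
r to a half-sibling = 0.25 (half-sibs share one parent — one path of length 2: r = (1/2)^2 = 1/4).
Summing one r·B term per recipient: 1·0.125·0.172 + 1·0.5·0.363 + 3·0.125·0.335 + 4·0.25·0.475 = 0.803625.

0.803625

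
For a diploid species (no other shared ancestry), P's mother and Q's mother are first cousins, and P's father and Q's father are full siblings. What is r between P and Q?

Relatedness sums over independent paths through distinct common ancestors.
P and Q are related in two ways: second cousins through their mothers (r = 1/32) and first cousins through their fathers (r = 1/8).
r = 1/32 + 1/8 = 0.15625.

0.15625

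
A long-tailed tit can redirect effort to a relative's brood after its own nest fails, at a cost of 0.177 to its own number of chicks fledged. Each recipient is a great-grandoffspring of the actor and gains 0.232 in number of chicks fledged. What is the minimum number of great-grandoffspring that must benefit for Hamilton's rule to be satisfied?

7

r to a great-grandoffspring = 0.125 (three parent–offspring links: r = (1/2)^3 = 1/8).
Hamilton's rule: n·r·B > C  ⇒  n > C/(r·B) = 0.177/(0.125·0.232) = 6.103.
The smallest integer exceeding 6.103 is 7.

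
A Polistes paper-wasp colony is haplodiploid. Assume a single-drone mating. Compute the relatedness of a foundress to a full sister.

0.75

Haplodiploid full sisters inherit their father's entire haploid genome identically (contributing 1/2) and on average half of their mother's contribution (1/2 · 1/2 = 1/4); r = 1/2 + 1/4 = 3/4.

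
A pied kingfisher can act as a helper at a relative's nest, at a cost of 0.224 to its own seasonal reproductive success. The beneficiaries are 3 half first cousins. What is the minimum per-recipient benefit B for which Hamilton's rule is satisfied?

r to a half first cousin = 1/16 (half first cousins share one grandparent — one path of length 4: r = (1/2)^4 = 1/16).
Hamilton's rule with n recipients of equal r: n·r·B > C, so B > C/(n·r) = 0.224/(3·0.0625) = 1.1947.

1.1947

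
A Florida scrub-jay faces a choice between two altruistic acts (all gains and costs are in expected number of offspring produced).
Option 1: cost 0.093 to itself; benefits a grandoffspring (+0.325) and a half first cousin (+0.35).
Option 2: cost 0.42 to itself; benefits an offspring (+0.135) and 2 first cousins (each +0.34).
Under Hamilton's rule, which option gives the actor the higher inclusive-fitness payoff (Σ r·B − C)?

Option 1

Option 1: r to a grandoffspring = 0.25.
Option 1: r to a half first cousin = 0.0625.
Option 1: Σ r·B − C = (1·0.25·0.325 + 1·0.0625·0.35) − 0.093 = 0.010125.
Option 2: r to an offspring = 0.5.
Option 2: r to a first cousin = 0.125.
Option 2: Σ r·B − C = (1·0.5·0.135 + 2·0.125·0.34) − 0.42 = -0.2675.
Option 1 has the higher net inclusive-fitness payoff.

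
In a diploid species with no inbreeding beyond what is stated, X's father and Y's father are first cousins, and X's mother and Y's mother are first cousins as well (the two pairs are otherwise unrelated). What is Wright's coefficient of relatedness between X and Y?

With two independent routes of shared ancestry, r is the sum of the two contributions.
X and Y are related in two ways: second cousins through their fathers (r = 1/32) and second cousins through their mothers (r = 1/32).
r = 1/32 + 1/32 = 1/16 = 0.0625.

0.0625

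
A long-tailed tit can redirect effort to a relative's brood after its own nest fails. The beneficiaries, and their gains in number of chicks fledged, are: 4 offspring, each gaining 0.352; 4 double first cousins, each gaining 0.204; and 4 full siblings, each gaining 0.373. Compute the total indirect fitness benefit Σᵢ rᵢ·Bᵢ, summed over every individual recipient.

r to an offspring = 0.5 (one parent–offspring link: r = (1/2)^1 = 1/2).
r to a double first cousin = 1/4 (double first cousins share both grandparent pairs — four paths of length 4: r = 4·(1/2)^4 = 1/4).
r to a full sibling = 0.5 (full sibs share both parents — two paths of length 2: r = 2·(1/2)^2 = 1/2).
Summing one r·B term per recipient: 4·0.5·0.352 + 4·0.25·0.204 + 4·0.5·0.373 = 1.654.

1.654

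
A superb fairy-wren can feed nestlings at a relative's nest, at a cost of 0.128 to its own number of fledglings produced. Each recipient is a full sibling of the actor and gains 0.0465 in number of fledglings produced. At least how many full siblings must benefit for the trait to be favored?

6

r to a full sibling = 1/2 (full sibs share both parents — two paths of length 2: r = 2·(1/2)^2 = 1/2).
Hamilton's rule: n·r·B > C  ⇒  n > C/(r·B) = 0.128/(0.5·0.0465) = 5.505.
The smallest integer exceeding 5.505 is 6.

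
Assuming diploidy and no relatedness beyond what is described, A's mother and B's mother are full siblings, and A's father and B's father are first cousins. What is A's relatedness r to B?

Wright's path rule: contributions from independent ancestry routes add.
A and B are related in two ways: first cousins through their mothers (r = 1/8) and second cousins through their fathers (r = 1/32).
r = 1/8 + 1/32 = 5/32 = 0.15625.

0.15625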